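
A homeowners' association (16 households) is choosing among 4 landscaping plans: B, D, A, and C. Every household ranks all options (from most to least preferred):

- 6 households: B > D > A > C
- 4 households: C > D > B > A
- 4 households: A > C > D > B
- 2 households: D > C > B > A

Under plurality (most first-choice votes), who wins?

B

First-place votes: B 6, D 2, A 4, C 4.
B has the most first-place votes.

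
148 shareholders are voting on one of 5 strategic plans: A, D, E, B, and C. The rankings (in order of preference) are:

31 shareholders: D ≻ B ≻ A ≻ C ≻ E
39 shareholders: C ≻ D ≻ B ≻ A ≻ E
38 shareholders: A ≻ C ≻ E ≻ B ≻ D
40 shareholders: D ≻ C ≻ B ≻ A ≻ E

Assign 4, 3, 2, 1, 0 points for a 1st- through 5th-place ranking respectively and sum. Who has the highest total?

C

A: 31·2 + 39·1 + 38·4 + 40·1 = 293
D: 31·4 + 39·3 + 38·0 + 40·4 = 401
E: 31·0 + 39·0 + 38·2 + 40·0 = 76
B: 31·3 + 39·2 + 38·1 + 40·2 = 289
C: 31·1 + 39·4 + 38·3 + 40·3 = 421
C has the highest Borda score (421).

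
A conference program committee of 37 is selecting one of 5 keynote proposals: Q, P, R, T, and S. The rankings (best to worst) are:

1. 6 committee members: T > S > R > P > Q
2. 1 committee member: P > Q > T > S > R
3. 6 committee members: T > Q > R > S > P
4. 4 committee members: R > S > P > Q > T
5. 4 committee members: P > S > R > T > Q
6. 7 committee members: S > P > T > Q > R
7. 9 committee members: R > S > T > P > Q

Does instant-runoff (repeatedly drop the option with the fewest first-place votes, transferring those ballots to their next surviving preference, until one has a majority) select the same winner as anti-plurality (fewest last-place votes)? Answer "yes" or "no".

Instant-runoff — R1 Q 0, P 5, R 13, T 12, S 7 (Q out); R2 P 5, R 13, T 12, S 7 (P out); R3 R 13, T 13, S 11 (S out); R4 R 17, T 20 (T winner). Winner: T.
Anti-plurality — last-place votes: Q 19, P 6, R 8, T 4, S 0. Winner: S.
The two methods disagree.

no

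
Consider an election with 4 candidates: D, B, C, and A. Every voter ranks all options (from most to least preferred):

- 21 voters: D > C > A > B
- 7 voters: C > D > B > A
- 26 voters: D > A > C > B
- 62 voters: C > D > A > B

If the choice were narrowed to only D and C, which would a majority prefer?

Voters preferring D to C: 47; preferring C to D: 69.
C wins the head-to-head.

C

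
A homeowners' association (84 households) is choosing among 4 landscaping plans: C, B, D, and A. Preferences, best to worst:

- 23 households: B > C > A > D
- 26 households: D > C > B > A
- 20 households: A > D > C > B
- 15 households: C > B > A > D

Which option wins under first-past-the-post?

D

First-place votes: C 15, B 23, D 26, A 20.
D has the most first-place votes.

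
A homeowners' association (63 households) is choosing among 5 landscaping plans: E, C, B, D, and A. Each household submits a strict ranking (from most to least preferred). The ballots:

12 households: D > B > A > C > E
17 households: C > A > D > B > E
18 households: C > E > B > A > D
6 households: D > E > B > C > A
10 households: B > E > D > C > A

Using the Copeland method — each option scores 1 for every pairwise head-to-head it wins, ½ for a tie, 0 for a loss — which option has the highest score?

E: beats A; loses to C, B, and D → score 1.
C: beats E, B, D, and A → score 4.
B: beats E and A; loses to C and D → score 2.
D: beats E and B; loses to C and A → score 2.
A: beats D; loses to E, C, and B → score 1.
C has the best pairwise record.

C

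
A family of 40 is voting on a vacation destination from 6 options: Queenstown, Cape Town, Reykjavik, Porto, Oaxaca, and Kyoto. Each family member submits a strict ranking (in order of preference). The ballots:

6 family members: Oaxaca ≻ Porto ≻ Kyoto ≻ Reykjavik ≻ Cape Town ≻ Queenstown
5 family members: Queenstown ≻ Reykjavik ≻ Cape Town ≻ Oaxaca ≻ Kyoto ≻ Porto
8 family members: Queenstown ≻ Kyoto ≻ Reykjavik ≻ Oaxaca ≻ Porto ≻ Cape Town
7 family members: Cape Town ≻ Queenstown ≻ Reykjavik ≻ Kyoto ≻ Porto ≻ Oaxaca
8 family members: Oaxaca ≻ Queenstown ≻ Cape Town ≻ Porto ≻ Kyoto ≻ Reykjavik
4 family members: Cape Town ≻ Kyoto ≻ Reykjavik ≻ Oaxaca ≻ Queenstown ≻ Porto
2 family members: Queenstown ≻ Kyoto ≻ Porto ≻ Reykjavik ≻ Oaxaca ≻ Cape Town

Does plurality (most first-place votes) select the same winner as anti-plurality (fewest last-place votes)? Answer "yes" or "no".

no

Plurality — first-place votes: Queenstown 15, Cape Town 11, Reykjavik 0, Porto 0, Oaxaca 14, Kyoto 0. Winner: Queenstown.
Anti-plurality — last-place votes: Queenstown 6, Cape Town 10, Reykjavik 8, Porto 9, Oaxaca 7, Kyoto 0. Winner: Kyoto.
The two methods disagree.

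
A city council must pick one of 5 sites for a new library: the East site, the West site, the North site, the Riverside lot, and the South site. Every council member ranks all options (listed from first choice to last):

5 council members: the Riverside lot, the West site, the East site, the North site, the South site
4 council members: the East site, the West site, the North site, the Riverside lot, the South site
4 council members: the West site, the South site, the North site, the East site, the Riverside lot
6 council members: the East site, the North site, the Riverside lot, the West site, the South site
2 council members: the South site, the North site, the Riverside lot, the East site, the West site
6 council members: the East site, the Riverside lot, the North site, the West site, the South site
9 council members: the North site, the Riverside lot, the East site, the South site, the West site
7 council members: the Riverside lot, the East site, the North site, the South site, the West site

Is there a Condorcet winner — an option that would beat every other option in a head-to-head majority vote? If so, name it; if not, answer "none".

Checking pairwise contests:
the Riverside lot beats the East site 23–20.
the East site beats the West site 34–9.
the East site beats the North site 28–15.
the North site beats the Riverside lot 25–18.
the East site beats the South site 37–6.
Every option loses at least one head-to-head, so there is no Condorcet winner.

none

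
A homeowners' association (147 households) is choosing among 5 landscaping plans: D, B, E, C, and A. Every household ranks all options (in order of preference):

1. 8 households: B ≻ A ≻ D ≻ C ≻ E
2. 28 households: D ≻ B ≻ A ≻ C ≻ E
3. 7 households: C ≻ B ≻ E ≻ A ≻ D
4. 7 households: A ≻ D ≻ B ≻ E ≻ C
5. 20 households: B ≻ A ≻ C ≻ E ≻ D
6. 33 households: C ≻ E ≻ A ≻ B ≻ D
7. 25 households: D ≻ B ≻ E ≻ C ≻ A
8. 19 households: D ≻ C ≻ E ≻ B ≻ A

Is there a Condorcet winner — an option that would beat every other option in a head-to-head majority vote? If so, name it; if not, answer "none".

none

Checking pairwise contests:
A beats D 75–72.
D beats B 79–68.
D beats E 87–60.
D beats C 87–60.
B beats A 107–40.
Every option loses at least one head-to-head, so there is no Condorcet winner.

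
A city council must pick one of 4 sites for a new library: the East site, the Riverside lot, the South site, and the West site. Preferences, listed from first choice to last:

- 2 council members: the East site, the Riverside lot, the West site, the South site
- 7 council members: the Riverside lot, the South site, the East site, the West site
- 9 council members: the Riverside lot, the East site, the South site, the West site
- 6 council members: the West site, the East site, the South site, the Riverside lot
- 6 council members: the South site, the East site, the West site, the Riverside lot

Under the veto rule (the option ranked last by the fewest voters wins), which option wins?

Last-place votes: the East site 0, the Riverside lot 12, the South site 2, the West site 16.
the East site is ranked last by the fewest voters, so the East site wins.

the East site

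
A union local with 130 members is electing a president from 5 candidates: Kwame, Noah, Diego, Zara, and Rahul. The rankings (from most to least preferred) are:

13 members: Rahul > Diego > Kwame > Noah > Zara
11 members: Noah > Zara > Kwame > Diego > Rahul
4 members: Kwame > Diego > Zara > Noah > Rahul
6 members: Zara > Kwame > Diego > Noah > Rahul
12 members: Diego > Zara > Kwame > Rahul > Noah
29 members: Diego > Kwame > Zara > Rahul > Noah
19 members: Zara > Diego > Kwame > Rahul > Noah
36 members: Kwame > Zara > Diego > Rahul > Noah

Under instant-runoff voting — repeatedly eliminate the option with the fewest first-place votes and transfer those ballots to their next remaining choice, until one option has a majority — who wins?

Diego

Round 1: Kwame 40, Noah 11, Diego 41, Zara 25, Rahul 13. Eliminate Noah.
Round 2: Kwame 40, Diego 41, Zara 36, Rahul 13. Eliminate Rahul.
Round 3: Kwame 40, Diego 54, Zara 36. Eliminate Zara.
Round 4: Kwame 57, Diego 73. Diego has a majority.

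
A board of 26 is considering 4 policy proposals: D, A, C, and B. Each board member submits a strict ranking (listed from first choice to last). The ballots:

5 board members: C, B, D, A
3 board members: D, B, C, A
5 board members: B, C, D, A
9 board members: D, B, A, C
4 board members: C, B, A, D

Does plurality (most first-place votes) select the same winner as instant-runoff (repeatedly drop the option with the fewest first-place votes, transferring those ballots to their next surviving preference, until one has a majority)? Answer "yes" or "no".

Plurality — first-place votes: D 12, A 0, C 9, B 5. Winner: D.
Instant-runoff — R1 D 12, A 0, C 9, B 5 (A out); R2 D 12, C 9, B 5 (B out); R3 D 12, C 14 (C winner). Winner: C.
The two methods disagree.

no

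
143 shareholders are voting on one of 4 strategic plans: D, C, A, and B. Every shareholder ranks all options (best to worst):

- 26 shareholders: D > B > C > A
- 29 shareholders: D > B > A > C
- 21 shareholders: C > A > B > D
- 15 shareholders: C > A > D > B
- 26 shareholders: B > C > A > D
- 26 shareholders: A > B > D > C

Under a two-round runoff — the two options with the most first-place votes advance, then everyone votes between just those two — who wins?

Round 1 first-place votes: D 55, C 36, A 26, B 26.
D and C advance.
Runoff: D is preferred to C by 81 voters; C by 62.
D wins the runoff.

D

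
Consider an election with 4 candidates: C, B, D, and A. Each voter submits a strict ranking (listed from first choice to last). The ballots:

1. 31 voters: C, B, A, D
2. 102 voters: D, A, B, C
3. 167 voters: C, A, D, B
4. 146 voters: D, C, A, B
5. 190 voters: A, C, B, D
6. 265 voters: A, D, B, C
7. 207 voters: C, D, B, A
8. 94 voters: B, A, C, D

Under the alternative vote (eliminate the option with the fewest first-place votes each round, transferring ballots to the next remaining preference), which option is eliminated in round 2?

Round 1: C 405, B 94, D 248, A 455. Eliminate B.
Round 2: C 405, D 248, A 549. Eliminate D.

D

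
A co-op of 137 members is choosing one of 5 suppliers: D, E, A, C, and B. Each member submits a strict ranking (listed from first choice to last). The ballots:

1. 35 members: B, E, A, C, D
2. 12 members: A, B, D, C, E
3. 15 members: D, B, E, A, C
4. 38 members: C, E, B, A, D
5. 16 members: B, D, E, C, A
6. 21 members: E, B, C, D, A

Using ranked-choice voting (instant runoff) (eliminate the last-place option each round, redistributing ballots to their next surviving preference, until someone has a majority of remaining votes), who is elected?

B

Round 1: D 15, E 21, A 12, C 38, B 51. Eliminate A.
Round 2: D 15, E 21, C 38, B 63. Eliminate D.
Round 3: E 21, C 38, B 78. B has a majority.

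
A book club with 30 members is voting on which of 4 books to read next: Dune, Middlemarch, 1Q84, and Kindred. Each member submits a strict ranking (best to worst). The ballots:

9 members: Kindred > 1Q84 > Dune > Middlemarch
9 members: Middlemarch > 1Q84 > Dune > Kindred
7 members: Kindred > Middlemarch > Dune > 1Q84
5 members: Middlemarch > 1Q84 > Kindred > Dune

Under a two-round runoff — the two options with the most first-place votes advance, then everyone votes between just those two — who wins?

Round 1 first-place votes: Dune 0, Middlemarch 14, 1Q84 0, Kindred 16.
Kindred and Middlemarch advance.
Runoff: Kindred is preferred to Middlemarch by 16 voters; Middlemarch by 14.
Kindred wins the runoff.

Kindred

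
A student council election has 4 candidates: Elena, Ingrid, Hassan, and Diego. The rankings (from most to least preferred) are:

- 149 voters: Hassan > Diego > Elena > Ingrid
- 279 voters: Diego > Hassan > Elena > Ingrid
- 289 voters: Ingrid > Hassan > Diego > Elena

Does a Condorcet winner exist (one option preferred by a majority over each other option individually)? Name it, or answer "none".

Hassan vs Elena: 717–0 for Hassan.
Hassan vs Ingrid: 428–289 for Hassan.
Hassan vs Diego: 438–279 for Hassan.
Hassan beats every other option head-to-head.

Hassan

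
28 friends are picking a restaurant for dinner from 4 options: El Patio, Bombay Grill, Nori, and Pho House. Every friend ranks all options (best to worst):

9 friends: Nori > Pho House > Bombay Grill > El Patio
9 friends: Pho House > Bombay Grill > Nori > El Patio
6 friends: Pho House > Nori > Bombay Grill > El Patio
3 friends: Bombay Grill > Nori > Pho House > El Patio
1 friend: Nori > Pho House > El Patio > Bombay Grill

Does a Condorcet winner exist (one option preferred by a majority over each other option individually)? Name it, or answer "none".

Pho House vs El Patio: 28–0 for Pho House.
Pho House vs Bombay Grill: 25–3 for Pho House.
Pho House vs Nori: 15–13 for Pho House.
Pho House beats every other option head-to-head.

Pho House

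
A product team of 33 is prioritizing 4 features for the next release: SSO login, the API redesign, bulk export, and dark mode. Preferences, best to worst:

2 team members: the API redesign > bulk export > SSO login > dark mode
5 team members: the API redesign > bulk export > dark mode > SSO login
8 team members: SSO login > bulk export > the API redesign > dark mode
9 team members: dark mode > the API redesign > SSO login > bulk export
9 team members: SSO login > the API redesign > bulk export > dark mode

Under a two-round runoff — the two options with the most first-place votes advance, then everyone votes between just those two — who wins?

SSO login

Round 1 first-place votes: SSO login 17, the API redesign 7, bulk export 0, dark mode 9.
SSO login and dark mode advance.
Runoff: SSO login is preferred to dark mode by 19 voters; dark mode by 14.
SSO login wins the runoff.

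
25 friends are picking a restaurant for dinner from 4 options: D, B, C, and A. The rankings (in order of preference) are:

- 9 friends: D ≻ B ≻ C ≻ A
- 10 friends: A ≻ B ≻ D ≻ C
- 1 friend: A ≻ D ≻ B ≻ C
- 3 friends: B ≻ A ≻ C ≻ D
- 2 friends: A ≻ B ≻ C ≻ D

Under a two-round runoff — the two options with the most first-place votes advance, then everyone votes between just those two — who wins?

A

Round 1 first-place votes: D 9, B 3, C 0, A 13.
A and D advance.
Runoff: A is preferred to D by 16 voters; D by 9.
A wins the runoff.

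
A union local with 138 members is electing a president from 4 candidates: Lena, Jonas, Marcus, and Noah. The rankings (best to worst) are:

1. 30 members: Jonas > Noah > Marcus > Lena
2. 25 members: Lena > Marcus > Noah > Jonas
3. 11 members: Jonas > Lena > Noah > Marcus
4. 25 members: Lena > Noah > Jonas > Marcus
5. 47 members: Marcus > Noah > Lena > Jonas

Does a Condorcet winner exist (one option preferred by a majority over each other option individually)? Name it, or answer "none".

Marcus vs Lena: 77–61 for Marcus.
Marcus vs Jonas: 72–66 for Marcus.
Marcus vs Noah: 72–66 for Marcus.
Marcus beats every other option head-to-head.

Marcus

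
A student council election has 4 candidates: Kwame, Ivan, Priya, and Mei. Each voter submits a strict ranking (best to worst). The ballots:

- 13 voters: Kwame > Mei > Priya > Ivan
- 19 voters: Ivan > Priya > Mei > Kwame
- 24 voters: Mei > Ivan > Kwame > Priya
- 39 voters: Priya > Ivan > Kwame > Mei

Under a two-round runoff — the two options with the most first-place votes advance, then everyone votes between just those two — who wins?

Round 1 first-place votes: Kwame 13, Ivan 19, Priya 39, Mei 24.
Priya and Mei advance.
Runoff: Priya is preferred to Mei by 58 voters; Mei by 37.
Priya wins the runoff.

Priya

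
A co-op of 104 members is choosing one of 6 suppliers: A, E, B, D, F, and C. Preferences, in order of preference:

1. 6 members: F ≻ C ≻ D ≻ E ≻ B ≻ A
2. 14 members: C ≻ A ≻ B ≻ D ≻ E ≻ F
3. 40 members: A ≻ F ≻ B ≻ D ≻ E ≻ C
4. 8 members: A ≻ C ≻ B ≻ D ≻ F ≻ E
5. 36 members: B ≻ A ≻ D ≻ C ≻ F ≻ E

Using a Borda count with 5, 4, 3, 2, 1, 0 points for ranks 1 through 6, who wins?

A: 6·0 + 14·4 + 40·5 + 8·5 + 36·4 = 440
E: 6·2 + 14·1 + 40·1 + 8·0 + 36·0 = 66
B: 6·1 + 14·3 + 40·3 + 8·3 + 36·5 = 372
D: 6·3 + 14·2 + 40·2 + 8·2 + 36·3 = 250
F: 6·5 + 14·0 + 40·4 + 8·1 + 36·1 = 234
C: 6·4 + 14·5 + 40·0 + 8·4 + 36·2 = 198
A has the highest Borda score (440).

A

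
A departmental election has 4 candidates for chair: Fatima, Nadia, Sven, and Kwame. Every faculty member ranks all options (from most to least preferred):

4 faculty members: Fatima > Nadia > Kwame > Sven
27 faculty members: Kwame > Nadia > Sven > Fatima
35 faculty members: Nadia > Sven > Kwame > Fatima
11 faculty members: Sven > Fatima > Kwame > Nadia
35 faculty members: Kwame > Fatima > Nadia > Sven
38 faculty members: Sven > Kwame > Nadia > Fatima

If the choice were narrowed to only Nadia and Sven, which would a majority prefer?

Voters preferring Nadia to Sven: 101; preferring Sven to Nadia: 49.
Nadia wins the head-to-head.

Nadia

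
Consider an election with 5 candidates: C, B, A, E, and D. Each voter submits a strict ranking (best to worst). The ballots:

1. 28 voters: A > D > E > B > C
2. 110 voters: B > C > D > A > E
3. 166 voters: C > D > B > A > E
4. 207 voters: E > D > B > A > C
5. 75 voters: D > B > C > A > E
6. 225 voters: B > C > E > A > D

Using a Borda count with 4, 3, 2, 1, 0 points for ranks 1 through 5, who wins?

C: 28·0 + 110·3 + 166·4 + 207·0 + 75·2 + 225·3 = 1819
B: 28·1 + 110·4 + 166·2 + 207·2 + 75·3 + 225·4 = 2339
A: 28·4 + 110·1 + 166·1 + 207·1 + 75·1 + 225·1 = 895
E: 28·2 + 110·0 + 166·0 + 207·4 + 75·0 + 225·2 = 1334
D: 28·3 + 110·2 + 166·3 + 207·3 + 75·4 + 225·0 = 1723
B has the highest Borda score (2339).

B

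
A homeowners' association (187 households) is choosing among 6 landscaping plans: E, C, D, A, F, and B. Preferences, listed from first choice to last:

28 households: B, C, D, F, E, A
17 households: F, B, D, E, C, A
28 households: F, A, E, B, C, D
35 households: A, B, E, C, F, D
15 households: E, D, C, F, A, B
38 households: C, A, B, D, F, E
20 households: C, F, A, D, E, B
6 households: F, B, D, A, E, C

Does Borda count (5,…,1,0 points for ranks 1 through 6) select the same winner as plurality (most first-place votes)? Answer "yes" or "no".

yes

Borda — scores: E 352, C 562, D 329, A 526, F 494, B 542. Winner: C.
Plurality — first-place votes: E 15, C 58, D 0, A 35, F 51, B 28. Winner: C.
The two methods agree.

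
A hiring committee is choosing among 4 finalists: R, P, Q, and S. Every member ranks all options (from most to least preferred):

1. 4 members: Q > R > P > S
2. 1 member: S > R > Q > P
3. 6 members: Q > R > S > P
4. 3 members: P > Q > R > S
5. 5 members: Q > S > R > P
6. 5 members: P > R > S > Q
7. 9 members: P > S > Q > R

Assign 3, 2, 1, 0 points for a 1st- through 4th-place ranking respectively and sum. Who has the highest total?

Q

R: 4·2 + 1·2 + 6·2 + 3·1 + 5·1 + 5·2 + 9·0 = 40
P: 4·1 + 1·0 + 6·0 + 3·3 + 5·0 + 5·3 + 9·3 = 55
Q: 4·3 + 1·1 + 6·3 + 3·2 + 5·3 + 5·0 + 9·1 = 61
S: 4·0 + 1·3 + 6·1 + 3·0 + 5·2 + 5·1 + 9·2 = 42
Q has the highest Borda score (61).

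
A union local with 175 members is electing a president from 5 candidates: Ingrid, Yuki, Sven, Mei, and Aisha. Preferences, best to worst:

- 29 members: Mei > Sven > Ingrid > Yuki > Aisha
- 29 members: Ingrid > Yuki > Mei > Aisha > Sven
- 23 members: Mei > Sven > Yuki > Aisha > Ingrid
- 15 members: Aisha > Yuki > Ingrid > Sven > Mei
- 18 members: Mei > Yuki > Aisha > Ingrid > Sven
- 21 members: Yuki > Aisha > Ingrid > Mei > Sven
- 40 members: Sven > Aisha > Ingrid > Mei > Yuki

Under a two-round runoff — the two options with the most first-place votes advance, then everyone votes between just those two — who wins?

Mei

Round 1 first-place votes: Ingrid 29, Yuki 21, Sven 40, Mei 70, Aisha 15.
Mei and Sven advance.
Runoff: Mei is preferred to Sven by 120 voters; Sven by 55.
Mei wins the runoff.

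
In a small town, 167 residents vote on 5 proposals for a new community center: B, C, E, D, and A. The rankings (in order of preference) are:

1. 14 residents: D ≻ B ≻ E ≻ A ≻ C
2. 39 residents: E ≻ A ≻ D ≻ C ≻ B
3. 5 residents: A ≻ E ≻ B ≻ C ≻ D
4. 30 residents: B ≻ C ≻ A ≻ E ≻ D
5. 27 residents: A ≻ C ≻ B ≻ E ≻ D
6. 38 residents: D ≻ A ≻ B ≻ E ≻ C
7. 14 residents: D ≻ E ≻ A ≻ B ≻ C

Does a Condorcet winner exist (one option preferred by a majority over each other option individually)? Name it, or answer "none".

A

A vs B: 123–44 for A.
A vs C: 137–30 for A.
A vs E: 100–67 for A.
A vs D: 101–66 for A.
A beats every other option head-to-head.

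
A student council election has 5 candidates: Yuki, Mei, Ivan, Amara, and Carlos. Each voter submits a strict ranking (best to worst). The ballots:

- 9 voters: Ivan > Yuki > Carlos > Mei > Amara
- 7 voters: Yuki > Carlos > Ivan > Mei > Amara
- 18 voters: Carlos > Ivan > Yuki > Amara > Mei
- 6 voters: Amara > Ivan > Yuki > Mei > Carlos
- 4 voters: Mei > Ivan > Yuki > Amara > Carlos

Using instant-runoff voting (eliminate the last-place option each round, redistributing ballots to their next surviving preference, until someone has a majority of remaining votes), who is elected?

Round 1: Yuki 7, Mei 4, Ivan 9, Amara 6, Carlos 18. Eliminate Mei.
Round 2: Yuki 7, Ivan 13, Amara 6, Carlos 18. Eliminate Amara.
Round 3: Yuki 7, Ivan 19, Carlos 18. Eliminate Yuki.
Round 4: Ivan 19, Carlos 25. Carlos has a majority.

Carlos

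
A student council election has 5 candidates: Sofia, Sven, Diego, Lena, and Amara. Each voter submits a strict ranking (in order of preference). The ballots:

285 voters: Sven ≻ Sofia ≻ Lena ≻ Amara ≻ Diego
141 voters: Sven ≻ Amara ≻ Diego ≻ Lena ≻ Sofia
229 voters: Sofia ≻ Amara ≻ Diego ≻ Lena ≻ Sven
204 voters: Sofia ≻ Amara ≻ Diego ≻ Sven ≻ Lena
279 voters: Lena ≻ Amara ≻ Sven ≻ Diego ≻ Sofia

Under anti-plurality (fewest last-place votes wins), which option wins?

Last-place votes: Sofia 420, Sven 229, Diego 285, Lena 204, Amara 0.
Amara is ranked last by the fewest voters, so Amara wins.

Amara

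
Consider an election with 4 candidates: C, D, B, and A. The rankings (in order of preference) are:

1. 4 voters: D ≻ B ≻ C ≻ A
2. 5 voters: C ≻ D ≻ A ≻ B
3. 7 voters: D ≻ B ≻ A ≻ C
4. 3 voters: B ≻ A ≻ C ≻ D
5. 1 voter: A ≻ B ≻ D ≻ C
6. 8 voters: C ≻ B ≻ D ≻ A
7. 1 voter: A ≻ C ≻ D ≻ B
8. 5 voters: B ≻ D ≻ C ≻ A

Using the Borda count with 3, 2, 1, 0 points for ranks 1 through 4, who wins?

C: 4·1 + 5·3 + 7·0 + 3·1 + 1·0 + 8·3 + 1·2 + 5·1 = 53
D: 4·3 + 5·2 + 7·3 + 3·0 + 1·1 + 8·1 + 1·1 + 5·2 = 63
B: 4·2 + 5·0 + 7·2 + 3·3 + 1·2 + 8·2 + 1·0 + 5·3 = 64
A: 4·0 + 5·1 + 7·1 + 3·2 + 1·3 + 8·0 + 1·3 + 5·0 = 24
B has the highest Borda score (64).

B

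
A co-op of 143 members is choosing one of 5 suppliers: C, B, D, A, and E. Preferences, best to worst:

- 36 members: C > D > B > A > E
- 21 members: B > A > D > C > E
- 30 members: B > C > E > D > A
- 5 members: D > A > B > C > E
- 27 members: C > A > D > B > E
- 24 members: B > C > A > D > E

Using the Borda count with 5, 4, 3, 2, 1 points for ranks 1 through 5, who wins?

C: 36·5 + 21·2 + 30·4 + 5·2 + 27·5 + 24·4 = 583
B: 36·3 + 21·5 + 30·5 + 5·3 + 27·2 + 24·5 = 552
D: 36·4 + 21·3 + 30·2 + 5·5 + 27·3 + 24·2 = 421
A: 36·2 + 21·4 + 30·1 + 5·4 + 27·4 + 24·3 = 386
E: 36·1 + 21·1 + 30·3 + 5·1 + 27·1 + 24·1 = 203
C has the highest Borda score (583).

C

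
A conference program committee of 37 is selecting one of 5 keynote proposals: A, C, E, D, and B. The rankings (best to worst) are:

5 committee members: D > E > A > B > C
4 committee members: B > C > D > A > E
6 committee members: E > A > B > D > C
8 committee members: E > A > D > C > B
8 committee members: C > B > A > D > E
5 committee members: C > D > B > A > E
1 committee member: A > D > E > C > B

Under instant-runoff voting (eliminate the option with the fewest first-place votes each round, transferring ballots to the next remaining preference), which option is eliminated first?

A

Round 1: A 1, C 13, E 14, D 5, B 4. Eliminate A.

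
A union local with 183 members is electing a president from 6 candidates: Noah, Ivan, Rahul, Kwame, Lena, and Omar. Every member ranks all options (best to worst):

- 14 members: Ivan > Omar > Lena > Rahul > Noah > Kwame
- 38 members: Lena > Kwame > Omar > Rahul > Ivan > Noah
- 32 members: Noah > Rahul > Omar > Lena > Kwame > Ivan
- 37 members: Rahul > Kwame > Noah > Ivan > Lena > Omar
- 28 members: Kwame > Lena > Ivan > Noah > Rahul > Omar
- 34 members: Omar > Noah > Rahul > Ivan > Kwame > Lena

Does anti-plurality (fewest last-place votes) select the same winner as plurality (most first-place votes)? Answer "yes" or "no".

no

Anti-plurality — last-place votes: Noah 38, Ivan 32, Rahul 0, Kwame 14, Lena 34, Omar 65. Winner: Rahul.
Plurality — first-place votes: Noah 32, Ivan 14, Rahul 37, Kwame 28, Lena 38, Omar 34. Winner: Lena.
The two methods disagree.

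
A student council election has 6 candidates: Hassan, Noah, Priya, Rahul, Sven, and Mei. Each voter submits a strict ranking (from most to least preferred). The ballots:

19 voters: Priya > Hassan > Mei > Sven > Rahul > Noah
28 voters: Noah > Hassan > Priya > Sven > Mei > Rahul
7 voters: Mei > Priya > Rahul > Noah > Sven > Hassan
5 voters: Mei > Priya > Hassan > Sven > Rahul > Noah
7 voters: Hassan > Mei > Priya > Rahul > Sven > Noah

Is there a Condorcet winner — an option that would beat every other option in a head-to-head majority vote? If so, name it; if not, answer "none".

none

Checking pairwise contests:
Noah beats Hassan 35–31.
Priya beats Noah 38–28.
Hassan beats Priya 35–31.
Hassan beats Rahul 59–7.
Hassan beats Sven 59–7.
Hassan beats Mei 54–12.
Every option loses at least one head-to-head, so there is no Condorcet winner.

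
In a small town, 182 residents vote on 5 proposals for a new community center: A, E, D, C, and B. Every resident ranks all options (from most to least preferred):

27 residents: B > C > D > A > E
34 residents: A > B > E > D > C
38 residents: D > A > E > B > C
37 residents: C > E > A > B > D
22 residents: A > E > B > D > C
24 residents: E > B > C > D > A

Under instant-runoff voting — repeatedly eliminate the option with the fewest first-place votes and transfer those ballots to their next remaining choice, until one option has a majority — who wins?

Round 1: A 56, E 24, D 38, C 37, B 27. Eliminate E.
Round 2: A 56, D 38, C 37, B 51. Eliminate C.
Round 3: A 93, D 38, B 51. A has a majority.

A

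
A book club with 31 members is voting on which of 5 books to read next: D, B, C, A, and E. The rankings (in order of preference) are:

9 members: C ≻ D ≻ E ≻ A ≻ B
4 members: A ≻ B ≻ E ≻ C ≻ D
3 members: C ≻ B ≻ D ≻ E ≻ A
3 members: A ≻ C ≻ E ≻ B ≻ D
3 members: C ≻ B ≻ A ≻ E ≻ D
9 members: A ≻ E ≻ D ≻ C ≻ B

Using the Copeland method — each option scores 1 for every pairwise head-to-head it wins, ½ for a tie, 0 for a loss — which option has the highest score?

D: beats B; loses to C, A, and E → score 1.
B: loses to D, C, A, and E → score 0.
C: beats D, B, and E; loses to A → score 3.
A: beats D, B, C, and E → score 4.
E: beats D and B; loses to C and A → score 2.
A has the best pairwise record.

A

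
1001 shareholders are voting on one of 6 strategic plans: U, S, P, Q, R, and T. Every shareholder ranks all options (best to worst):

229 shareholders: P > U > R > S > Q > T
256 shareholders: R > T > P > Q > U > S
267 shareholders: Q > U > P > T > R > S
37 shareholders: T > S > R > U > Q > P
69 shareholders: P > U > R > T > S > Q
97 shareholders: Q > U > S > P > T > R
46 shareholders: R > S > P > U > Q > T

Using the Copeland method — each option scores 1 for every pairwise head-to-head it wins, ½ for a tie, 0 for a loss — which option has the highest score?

P

U: beats S, R, and T; loses to P and Q → score 3.
S: loses to U, P, Q, R, and T → score 0.
P: beats U, S, Q, R, and T → score 5.
Q: beats U, S, and T; loses to P and R → score 3.
R: beats S, Q, and T; loses to U and P → score 3.
T: beats S; loses to U, P, Q, and R → score 1.
P has the best pairwise record.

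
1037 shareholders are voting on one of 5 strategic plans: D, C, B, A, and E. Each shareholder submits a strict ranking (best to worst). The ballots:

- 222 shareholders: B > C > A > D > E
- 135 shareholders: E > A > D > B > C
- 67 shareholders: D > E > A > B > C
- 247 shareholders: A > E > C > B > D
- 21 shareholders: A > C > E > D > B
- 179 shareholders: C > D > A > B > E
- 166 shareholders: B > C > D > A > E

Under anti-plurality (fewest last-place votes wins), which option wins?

A

Last-place votes: D 247, C 202, B 21, A 0, E 567.
A is ranked last by the fewest voters, so A wins.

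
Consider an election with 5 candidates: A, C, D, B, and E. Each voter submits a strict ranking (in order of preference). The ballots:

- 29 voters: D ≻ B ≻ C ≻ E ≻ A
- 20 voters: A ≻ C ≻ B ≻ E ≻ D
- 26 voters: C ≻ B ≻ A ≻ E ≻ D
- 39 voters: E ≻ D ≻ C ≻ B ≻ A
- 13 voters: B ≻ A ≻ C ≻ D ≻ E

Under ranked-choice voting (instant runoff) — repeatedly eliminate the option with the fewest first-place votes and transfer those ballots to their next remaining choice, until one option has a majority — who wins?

Round 1: A 20, C 26, D 29, B 13, E 39. Eliminate B.
Round 2: A 33, C 26, D 29, E 39. Eliminate C.
Round 3: A 59, D 29, E 39. Eliminate D.
Round 4: A 59, E 68. E has a majority.

E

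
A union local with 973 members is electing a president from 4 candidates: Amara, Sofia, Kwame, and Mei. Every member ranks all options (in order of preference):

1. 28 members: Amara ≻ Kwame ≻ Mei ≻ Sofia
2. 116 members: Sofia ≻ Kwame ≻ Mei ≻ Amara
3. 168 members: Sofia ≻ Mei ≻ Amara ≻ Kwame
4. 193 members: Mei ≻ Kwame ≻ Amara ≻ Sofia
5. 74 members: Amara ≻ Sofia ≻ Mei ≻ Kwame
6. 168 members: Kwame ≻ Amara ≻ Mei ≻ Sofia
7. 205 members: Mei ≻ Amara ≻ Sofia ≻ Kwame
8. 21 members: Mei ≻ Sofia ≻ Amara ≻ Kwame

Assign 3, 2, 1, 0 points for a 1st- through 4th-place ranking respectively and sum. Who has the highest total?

Amara: 28·3 + 116·0 + 168·1 + 193·1 + 74·3 + 168·2 + 205·2 + 21·1 = 1434
Sofia: 28·0 + 116·3 + 168·3 + 193·0 + 74·2 + 168·0 + 205·1 + 21·2 = 1247
Kwame: 28·2 + 116·2 + 168·0 + 193·2 + 74·0 + 168·3 + 205·0 + 21·0 = 1178
Mei: 28·1 + 116·1 + 168·2 + 193·3 + 74·1 + 168·1 + 205·3 + 21·3 = 1979
Mei has the highest Borda score (1979).

Mei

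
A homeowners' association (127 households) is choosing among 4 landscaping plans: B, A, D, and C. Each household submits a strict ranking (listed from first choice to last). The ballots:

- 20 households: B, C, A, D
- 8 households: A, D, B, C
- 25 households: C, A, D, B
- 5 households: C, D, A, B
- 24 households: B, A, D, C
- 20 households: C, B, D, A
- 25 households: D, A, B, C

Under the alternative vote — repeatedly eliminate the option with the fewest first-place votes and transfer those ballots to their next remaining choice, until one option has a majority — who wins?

B

Round 1: B 44, A 8, D 25, C 50. Eliminate A.
Round 2: B 44, D 33, C 50. Eliminate D.
Round 3: B 77, C 50. B has a majority.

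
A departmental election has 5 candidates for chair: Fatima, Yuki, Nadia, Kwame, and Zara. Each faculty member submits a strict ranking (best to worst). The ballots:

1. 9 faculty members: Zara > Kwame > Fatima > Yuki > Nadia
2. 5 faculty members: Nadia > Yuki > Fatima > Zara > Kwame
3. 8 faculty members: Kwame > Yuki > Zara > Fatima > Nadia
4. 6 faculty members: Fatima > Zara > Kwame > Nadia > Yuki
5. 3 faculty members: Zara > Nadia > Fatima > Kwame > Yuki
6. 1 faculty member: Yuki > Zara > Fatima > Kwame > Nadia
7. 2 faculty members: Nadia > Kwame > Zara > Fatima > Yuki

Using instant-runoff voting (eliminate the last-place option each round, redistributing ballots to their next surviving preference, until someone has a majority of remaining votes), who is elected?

Zara

Round 1: Fatima 6, Yuki 1, Nadia 7, Kwame 8, Zara 12. Eliminate Yuki.
Round 2: Fatima 6, Nadia 7, Kwame 8, Zara 13. Eliminate Fatima.
Round 3: Nadia 7, Kwame 8, Zara 19. Zara has a majority.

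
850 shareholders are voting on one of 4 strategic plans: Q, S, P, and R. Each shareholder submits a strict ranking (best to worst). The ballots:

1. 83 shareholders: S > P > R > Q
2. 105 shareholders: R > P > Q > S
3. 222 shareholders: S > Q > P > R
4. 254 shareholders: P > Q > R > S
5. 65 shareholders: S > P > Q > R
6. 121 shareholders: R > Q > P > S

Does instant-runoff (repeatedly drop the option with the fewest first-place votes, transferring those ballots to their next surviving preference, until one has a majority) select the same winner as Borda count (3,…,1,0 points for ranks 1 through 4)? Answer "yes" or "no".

yes

Instant-runoff — R1 Q 0, S 370, P 254, R 226 (Q out); R2 S 370, P 254, R 226 (R out); R3 S 370, P 480 (P winner). Winner: P.
Borda — scores: Q 1364, S 1110, P 1611, R 1015. Winner: P.
The two methods agree.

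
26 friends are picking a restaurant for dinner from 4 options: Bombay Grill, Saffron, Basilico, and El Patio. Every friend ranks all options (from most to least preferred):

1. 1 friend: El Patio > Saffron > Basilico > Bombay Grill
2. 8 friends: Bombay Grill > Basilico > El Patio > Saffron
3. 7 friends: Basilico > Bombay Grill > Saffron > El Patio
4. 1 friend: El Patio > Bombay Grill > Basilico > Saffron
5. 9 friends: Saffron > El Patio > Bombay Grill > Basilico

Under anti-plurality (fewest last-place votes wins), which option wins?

Last-place votes: Bombay Grill 1, Saffron 9, Basilico 9, El Patio 7.
Bombay Grill is ranked last by the fewest voters, so Bombay Grill wins.

Bombay Grill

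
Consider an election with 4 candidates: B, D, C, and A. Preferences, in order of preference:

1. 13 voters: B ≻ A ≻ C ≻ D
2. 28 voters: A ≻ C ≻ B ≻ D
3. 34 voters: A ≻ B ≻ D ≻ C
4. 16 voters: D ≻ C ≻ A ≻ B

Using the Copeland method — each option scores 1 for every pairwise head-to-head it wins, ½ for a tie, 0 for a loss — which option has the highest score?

A

B: beats D and C; loses to A → score 2.
D: beats C; loses to B and A → score 1.
C: loses to B, D, and A → score 0.
A: beats B, D, and C → score 3.
A has the best pairwise record.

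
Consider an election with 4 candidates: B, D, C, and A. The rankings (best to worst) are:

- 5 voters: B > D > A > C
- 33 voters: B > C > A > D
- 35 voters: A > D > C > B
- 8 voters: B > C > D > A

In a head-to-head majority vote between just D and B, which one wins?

Voters preferring D to B: 35; preferring B to D: 46.
B wins the head-to-head.

B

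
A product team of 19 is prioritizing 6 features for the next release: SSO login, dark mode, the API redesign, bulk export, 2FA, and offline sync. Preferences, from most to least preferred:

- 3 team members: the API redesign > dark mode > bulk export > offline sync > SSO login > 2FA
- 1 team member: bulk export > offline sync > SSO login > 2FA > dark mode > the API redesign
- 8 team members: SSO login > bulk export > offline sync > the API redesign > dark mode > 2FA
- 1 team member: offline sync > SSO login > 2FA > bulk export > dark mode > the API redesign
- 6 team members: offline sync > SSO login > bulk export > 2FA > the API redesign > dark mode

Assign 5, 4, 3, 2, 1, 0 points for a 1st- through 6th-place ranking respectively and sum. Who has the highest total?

SSO login: 3·1 + 1·3 + 8·5 + 1·4 + 6·4 = 74
dark mode: 3·4 + 1·1 + 8·1 + 1·1 + 6·0 = 22
the API redesign: 3·5 + 1·0 + 8·2 + 1·0 + 6·1 = 37
bulk export: 3·3 + 1·5 + 8·4 + 1·2 + 6·3 = 66
2FA: 3·0 + 1·2 + 8·0 + 1·3 + 6·2 = 17
offline sync: 3·2 + 1·4 + 8·3 + 1·5 + 6·5 = 69
SSO login has the highest Borda score (74).

SSO login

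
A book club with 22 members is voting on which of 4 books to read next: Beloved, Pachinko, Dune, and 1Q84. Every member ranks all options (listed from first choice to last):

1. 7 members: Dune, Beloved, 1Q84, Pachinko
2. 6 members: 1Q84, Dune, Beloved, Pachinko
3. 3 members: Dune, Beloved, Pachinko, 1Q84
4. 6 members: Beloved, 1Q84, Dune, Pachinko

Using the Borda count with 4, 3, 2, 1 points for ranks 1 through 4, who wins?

Beloved: 7·3 + 6·2 + 3·3 + 6·4 = 66
Pachinko: 7·1 + 6·1 + 3·2 + 6·1 = 25
Dune: 7·4 + 6·3 + 3·4 + 6·2 = 70
1Q84: 7·2 + 6·4 + 3·1 + 6·3 = 59
Dune has the highest Borda score (70).

Dune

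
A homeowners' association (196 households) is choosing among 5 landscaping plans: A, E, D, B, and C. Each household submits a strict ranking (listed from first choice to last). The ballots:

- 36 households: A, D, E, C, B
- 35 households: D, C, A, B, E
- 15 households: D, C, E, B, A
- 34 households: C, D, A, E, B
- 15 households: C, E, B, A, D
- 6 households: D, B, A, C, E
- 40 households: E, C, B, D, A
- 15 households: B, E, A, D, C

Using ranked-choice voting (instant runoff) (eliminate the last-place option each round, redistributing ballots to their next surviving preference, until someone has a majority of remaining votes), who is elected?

D

Round 1: A 36, E 40, D 56, B 15, C 49. Eliminate B.
Round 2: A 36, E 55, D 56, C 49. Eliminate A.
Round 3: E 55, D 92, C 49. Eliminate C.
Round 4: E 70, D 126. D has a majority.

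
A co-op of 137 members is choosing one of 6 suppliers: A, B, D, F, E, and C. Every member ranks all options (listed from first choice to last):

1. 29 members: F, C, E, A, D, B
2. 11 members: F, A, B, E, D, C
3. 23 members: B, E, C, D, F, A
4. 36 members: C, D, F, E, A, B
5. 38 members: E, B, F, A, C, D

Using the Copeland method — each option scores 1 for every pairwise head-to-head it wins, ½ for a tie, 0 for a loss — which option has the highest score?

F

A: beats B and D; loses to F, E, and C → score 2.
B: beats D and C; loses to A, F, and E → score 2.
D: loses to A, B, F, E, and C → score 0.
F: beats A, B, D, E, and C → score 5.
E: beats A, B, D, and C; loses to F → score 4.
C: beats A and D; loses to B, F, and E → score 2.
F has the best pairwise record.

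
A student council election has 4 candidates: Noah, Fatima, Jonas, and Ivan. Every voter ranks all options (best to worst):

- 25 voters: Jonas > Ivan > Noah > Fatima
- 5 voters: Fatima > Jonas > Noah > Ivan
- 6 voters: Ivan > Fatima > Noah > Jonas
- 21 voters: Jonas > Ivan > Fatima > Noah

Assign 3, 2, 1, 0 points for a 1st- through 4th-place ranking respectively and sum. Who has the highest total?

Noah: 25·1 + 5·1 + 6·1 + 21·0 = 36
Fatima: 25·0 + 5·3 + 6·2 + 21·1 = 48
Jonas: 25·3 + 5·2 + 6·0 + 21·3 = 148
Ivan: 25·2 + 5·0 + 6·3 + 21·2 = 110
Jonas has the highest Borda score (148).

Jonas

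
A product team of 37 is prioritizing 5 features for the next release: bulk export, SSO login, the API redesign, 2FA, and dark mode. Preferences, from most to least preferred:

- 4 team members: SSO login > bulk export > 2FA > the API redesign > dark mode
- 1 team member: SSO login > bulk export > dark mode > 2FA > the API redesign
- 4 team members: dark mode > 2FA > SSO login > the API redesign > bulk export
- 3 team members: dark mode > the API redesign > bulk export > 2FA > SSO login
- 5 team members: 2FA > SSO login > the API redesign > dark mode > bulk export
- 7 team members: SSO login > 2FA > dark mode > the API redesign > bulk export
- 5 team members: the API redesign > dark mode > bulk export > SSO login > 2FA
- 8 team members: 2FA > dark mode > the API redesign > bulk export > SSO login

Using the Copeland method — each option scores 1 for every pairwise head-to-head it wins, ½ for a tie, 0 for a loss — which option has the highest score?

2FA

bulk export: loses to SSO login, the API redesign, 2FA, and dark mode → score 0.
SSO login: beats bulk export and the API redesign; loses to 2FA and dark mode → score 2.
the API redesign: beats bulk export; loses to SSO login, 2FA, and dark mode → score 1.
2FA: beats bulk export, SSO login, the API redesign, and dark mode → score 4.
dark mode: beats bulk export, SSO login, and the API redesign; loses to 2FA → score 3.
2FA has the best pairwise record.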